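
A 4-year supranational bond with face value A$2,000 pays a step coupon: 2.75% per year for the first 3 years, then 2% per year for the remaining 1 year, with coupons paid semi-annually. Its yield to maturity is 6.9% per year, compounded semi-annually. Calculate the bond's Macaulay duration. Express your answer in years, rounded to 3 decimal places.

3.797 years

Periodic yield y = 0.0345. Discount each cash flow and weight by its period:
  t   CF        PV=CF/(1+0.0345)^t    t·PV
  1        27.50        26.5829        26.5829
  2        27.50        25.6964        51.3927
  3        27.50        24.8394        74.5182
  4        27.50        24.0110        96.0441
  5        27.50        23.2103       116.0514
  6        27.50        22.4362       134.6173
  7        20.00        15.7731       110.4116
  8     2,020.00     1,539.9528    12,319.6224
  Σ                  1,702.5021    12,929.2406
Price P = Σ PV = 1,702.5021.
Macaulay duration = Σ(t·PV) / P = 12,929.2406 / 1,702.5021 = 7.59426 half-year periods.
In years: 7.59426 / 2 = 3.79713 years.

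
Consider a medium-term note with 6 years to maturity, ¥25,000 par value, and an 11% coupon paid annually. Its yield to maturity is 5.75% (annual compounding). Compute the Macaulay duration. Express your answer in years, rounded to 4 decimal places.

Periodic yield y = 0.0575. Discount each cash flow and weight by its year:
  t   CF        PV=CF/(1+0.0575)^t    t·PV
  1     2,750.00     2,600.4728     2,600.4728
  2     2,750.00     2,459.0759     4,918.1519
  3     2,750.00     2,325.3673     6,976.1020
  4     2,750.00     2,198.9289     8,795.7157
  5     2,750.00     2,079.3654    10,396.8270
  6    27,750.00    19,841.7846   119,050.7077
  Σ                 31,504.9950   152,737.9771
Price P = Σ PV = 31,504.9950.
Macaulay duration = Σ(t·PV) / P = 152,737.9771 / 31,504.9950 = 4.84806 years.

4.8481 years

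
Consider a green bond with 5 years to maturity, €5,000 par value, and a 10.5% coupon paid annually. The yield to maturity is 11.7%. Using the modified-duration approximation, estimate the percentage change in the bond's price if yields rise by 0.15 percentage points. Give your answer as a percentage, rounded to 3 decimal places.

Periodic yield y = 0.117. Modified duration first:
  t   CF        PV=CF/(1+0.117)^t    t·PV
  1       525.00       470.0090       470.0090
  2       525.00       420.7779       841.5559
  3       525.00       376.7036     1,130.1108
  4       525.00       337.2458     1,348.9834
  5     5,525.00     3,177.3599    15,886.7997
  Σ                  4,782.0963    19,677.4588
P = 4,782.0963; D_Mac = 4.11482 yrs; D_mod = 4.11482/(1+0.117) = 3.68381 yrs.
ΔP/P ≈ -D_mod · Δy = -3.68381 × (+0.0015) = -0.005526 = -0.5526%.

-0.553%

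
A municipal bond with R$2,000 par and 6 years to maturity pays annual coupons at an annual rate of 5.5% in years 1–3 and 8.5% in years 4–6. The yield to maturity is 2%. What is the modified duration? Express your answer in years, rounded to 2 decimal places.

5.21 years

Periodic yield y = 0.02. First find Macaulay duration:
  t   CF        PV=CF/(1+0.02)^t    t·PV
  1       110.00       107.8431       107.8431
  2       110.00       105.7286       211.4571
  3       110.00       103.6555       310.9664
  4       170.00       157.0537       628.2149
  5       170.00       153.9742       769.8712
  6     2,170.00     1,926.8979    11,561.3874
  Σ                  2,555.1530    13,589.7401
P = 2,555.1530; Macaulay duration = 13,589.7401 / 2,555.1530 = 5.31856 years.
Modified duration = D_Mac / (1 + y) = 5.31856 / 1.02 = 5.21428 years.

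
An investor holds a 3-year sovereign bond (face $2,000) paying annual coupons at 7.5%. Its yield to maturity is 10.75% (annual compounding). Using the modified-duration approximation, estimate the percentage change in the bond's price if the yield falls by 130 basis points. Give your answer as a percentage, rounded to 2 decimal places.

Periodic yield y = 0.1075. Modified duration first:
  t   CF        PV=CF/(1+0.1075)^t    t·PV
  1       150.00       135.4402       135.4402
  2       150.00       122.2936       244.5872
  3     2,150.00     1,582.7315     4,748.1946
  Σ                  1,840.4653     5,128.2220
P = 1,840.4653; D_Mac = 2.78637 yrs; D_mod = 2.78637/(1+0.1075) = 2.51591 yrs.
ΔP/P ≈ -D_mod · Δy = -2.51591 × (-0.013) = +0.032707 = +3.2707%.

+3.27%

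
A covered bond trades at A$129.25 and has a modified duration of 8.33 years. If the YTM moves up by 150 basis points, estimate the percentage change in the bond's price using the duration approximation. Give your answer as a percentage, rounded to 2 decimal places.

Duration approximation: ΔP/P ≈ -D_mod · Δy = -8.33 × (+0.015) = -0.124950.
As a percentage: -12.4950%.

-12.50%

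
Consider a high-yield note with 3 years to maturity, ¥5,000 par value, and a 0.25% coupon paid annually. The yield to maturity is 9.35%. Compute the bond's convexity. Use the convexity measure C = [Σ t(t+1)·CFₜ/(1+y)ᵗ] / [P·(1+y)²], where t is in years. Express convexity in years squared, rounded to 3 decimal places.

9.997

With y = 0.0935:
  t   CF        PV=CF/(1+0.0935)^t    t·PV        t(t+1)·PV
  1        12.50        11.4312        11.4312          22.8624
  2        12.50        10.4538        20.9075          62.7225
  3     5,012.50     3,833.5226    11,500.5677      46,002.2707
  Σ                  3,855.4075    11,532.9064      46,087.8556
P = 3,855.4075.
Convexity = Σ t(t+1)·PV / [P·(1+y)²] = 46,087.8556 / (3,855.4075 × 1.195742) = 9.99721.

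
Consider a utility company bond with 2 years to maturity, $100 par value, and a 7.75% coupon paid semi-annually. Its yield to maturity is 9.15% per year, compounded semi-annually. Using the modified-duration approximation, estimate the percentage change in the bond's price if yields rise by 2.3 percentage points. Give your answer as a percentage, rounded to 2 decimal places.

-4.16%

Periodic yield y = 0.04575. Modified duration first:
  t   CF        PV=CF/(1+0.04575)^t    t·PV
  1        3.875         3.7055         3.7055
  2        3.875         3.5434         7.0867
  3        3.875         3.3883        10.1650
  4      103.875        86.8559       347.4238
  Σ                     97.4931       368.3810
P = 97.4931; D_Mac = 3.77853 half-year periods = 1.88927 yrs; D_mod = 1.88927/(1+0.04575) = 1.80661 yrs.
ΔP/P ≈ -D_mod · Δy = -1.80661 × (+0.023) = -0.041552 = -4.1552%.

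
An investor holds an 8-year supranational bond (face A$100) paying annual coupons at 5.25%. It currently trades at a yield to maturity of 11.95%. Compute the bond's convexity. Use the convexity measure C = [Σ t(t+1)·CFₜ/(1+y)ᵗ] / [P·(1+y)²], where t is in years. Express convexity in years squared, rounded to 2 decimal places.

42.53

With y = 0.1195:
  t   CF        PV=CF/(1+0.1195)^t    t·PV        t(t+1)·PV
  1         5.25         4.6896         4.6896           9.3792
  2         5.25         4.1890         8.3780          25.1340
  3         5.25         3.7419        11.2256          44.9023
  4         5.25         3.3424        13.3697          66.8487
  5         5.25         2.9856        14.9282          89.5695
  6         5.25         2.6669        16.0017         112.0119
  7         5.25         2.3823        16.6759         133.4070
  8       105.25        42.6608       341.2867       3,071.5799
  Σ                     66.6586       426.5554       3,552.8324
P = 66.6586.
Convexity = Σ t(t+1)·PV / [P·(1+y)²] = 3,552.8324 / (66.6586 × 1.253280) = 42.52755.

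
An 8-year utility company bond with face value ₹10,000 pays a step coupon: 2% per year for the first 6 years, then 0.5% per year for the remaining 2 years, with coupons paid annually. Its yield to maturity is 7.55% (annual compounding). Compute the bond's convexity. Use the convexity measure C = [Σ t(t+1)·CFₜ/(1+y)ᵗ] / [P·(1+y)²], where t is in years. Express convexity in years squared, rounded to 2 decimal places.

With y = 0.0755:
  t   CF        PV=CF/(1+0.0755)^t    t·PV        t(t+1)·PV
  1       200.00       185.9600       185.9600         371.9200
  2       200.00       172.9056       345.8113       1,037.4339
  3       200.00       160.7677       482.3030       1,929.2122
  4       200.00       149.4818       597.9272       2,989.6361
  5       200.00       138.9882       694.9410       4,169.6459
  6       200.00       129.2312       775.3874       5,427.7120
  7        50.00        30.0398       210.2786       1,682.2290
  8    10,050.00     5,614.1336    44,913.0689     404,217.6198
  Σ                  6,581.5080    48,205.6775     421,825.4090
P = 6,581.5080.
Convexity = Σ t(t+1)·PV / [P·(1+y)²] = 421,825.4090 / (6,581.5080 × 1.156700) = 55.40979.

55.41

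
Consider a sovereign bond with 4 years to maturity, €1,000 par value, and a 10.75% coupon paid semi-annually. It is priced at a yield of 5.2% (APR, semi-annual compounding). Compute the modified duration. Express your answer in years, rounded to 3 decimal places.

Periodic yield y = 0.026. First find Macaulay duration:
  t   CF        PV=CF/(1+0.026)^t    t·PV
  1        53.75        52.3879        52.3879
  2        53.75        51.0603       102.1207
  3        53.75        49.7664       149.2993
  4        53.75        48.5053       194.0211
  5        53.75        47.2761       236.3805
  6        53.75        46.0781       276.4684
  7        53.75        44.9104       314.3728
  8     1,053.75       858.1411     6,865.1288
  Σ                  1,198.1256     8,190.1795
P = 1,198.1256; Macaulay duration = 8,190.1795 / 1,198.1256 = 6.83583 half-year periods = 3.41791 years.
Modified duration = D_Mac / (1 + y) = 3.41791 / 1.026 = 3.33130 years.

3.331 years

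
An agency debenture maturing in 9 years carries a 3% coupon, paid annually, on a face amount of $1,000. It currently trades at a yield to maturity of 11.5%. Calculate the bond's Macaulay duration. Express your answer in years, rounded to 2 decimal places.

7.57 years

Periodic yield y = 0.115. Discount each cash flow and weight by its year:
  t   CF        PV=CF/(1+0.115)^t    t·PV
  1        30.00        26.9058        26.9058
  2        30.00        24.1308        48.2616
  3        30.00        21.6420        64.9259
  4        30.00        19.4098        77.6393
  5        30.00        17.4079        87.0396
  6        30.00        15.6125        93.6749
  7        30.00        14.0022        98.0156
  8        30.00        12.5581       100.4644
  9     1,030.00       386.6904     3,480.2138
  Σ                    538.3595     4,077.1410
Price P = Σ PV = 538.3595.
Macaulay duration = Σ(t·PV) / P = 4,077.1410 / 538.3595 = 7.57327 years.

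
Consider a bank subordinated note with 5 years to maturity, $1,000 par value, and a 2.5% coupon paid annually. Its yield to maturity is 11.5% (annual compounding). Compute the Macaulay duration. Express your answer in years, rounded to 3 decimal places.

Periodic yield y = 0.115. Discount each cash flow and weight by its year:
  t   CF        PV=CF/(1+0.115)^t    t·PV
  1        25.00        22.4215        22.4215
  2        25.00        20.1090        40.2180
  3        25.00        18.0350        54.1049
  4        25.00        16.1749        64.6994
  5     1,025.00       594.7706     2,973.8532
  Σ                    671.5110     3,155.2971
Price P = Σ PV = 671.5110.
Macaulay duration = Σ(t·PV) / P = 3,155.2971 / 671.5110 = 4.69880 years.

4.699 years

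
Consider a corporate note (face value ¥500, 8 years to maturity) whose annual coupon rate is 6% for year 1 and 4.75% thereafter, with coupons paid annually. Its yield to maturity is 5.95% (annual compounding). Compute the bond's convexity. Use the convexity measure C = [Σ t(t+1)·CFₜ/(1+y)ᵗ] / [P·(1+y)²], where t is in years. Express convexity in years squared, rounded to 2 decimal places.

With y = 0.0595:
  t   CF        PV=CF/(1+0.0595)^t    t·PV        t(t+1)·PV
  1        30.00        28.3152        28.3152          56.6305
  2        23.75        21.1574        42.3147         126.9442
  3        23.75        19.9692        59.9076         239.6304
  4        23.75        18.8478        75.3910         376.9552
  5        23.75        17.7893        88.9465         533.6789
  6        23.75        16.7903       100.7417         705.1916
  7        23.75        15.8474       110.9315         887.4521
  8       523.75       329.8499     2,638.7991      23,749.1923
  Σ                    468.5664     3,145.3474      26,675.6753
P = 468.5664.
Convexity = Σ t(t+1)·PV / [P·(1+y)²] = 26,675.6753 / (468.5664 × 1.122540) = 50.71569.

50.72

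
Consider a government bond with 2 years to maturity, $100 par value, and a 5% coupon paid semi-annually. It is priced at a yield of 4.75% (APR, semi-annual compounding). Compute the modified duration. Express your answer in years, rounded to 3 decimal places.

1.883 years

Periodic yield y = 0.02375. First find Macaulay duration:
  t   CF        PV=CF/(1+0.02375)^t    t·PV
  1         2.50         2.4420         2.4420
  2         2.50         2.3854         4.7707
  3         2.50         2.3300         6.9900
  4       102.50        93.3143       373.2572
  Σ                    100.4717       387.4599
P = 100.4717; Macaulay duration = 387.4599 / 100.4717 = 3.85641 half-year periods = 1.92821 years.
Modified duration = D_Mac / (1 + y) = 1.92821 / 1.02375 = 1.88347 years.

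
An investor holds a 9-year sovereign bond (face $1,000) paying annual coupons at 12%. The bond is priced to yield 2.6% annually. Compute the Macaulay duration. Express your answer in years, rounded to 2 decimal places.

6.73 years

Periodic yield y = 0.026. Discount each cash flow and weight by its year:
  t   CF        PV=CF/(1+0.026)^t    t·PV
  1       120.00       116.9591       116.9591
  2       120.00       113.9952       227.9904
  3       120.00       111.1064       333.3193
  4       120.00       108.2909       433.1634
  5       120.00       105.5466       527.7332
  6       120.00       102.8720       617.2319
  7       120.00       100.2651       701.8556
  8       120.00        97.7243       781.7940
  9     1,120.00       888.9796     8,000.8160
  Σ                  1,745.7391    11,740.8629
Price P = Σ PV = 1,745.7391.
Macaulay duration = Σ(t·PV) / P = 11,740.8629 / 1,745.7391 = 6.72544 years.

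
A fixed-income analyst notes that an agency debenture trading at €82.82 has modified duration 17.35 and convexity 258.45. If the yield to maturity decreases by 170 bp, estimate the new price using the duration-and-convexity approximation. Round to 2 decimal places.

Duration effect: -D_mod·Δy = -17.35 × (-0.017) = +0.294950
Convexity effect: ½·C·(Δy)² = 0.5 × 258.45 × (-0.017)² = +0.037346025
ΔP/P ≈ +0.294950 + 0.037346025 = +0.332296025
New price ≈ 82.82 × (1 + 0.332296025) = 110.3407567905.

€110.34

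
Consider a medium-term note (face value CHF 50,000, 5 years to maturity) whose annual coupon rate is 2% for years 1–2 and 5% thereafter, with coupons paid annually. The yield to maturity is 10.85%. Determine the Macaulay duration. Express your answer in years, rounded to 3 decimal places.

4.689 years

Periodic yield y = 0.1085. Discount each cash flow and weight by its year:
  t   CF        PV=CF/(1+0.1085)^t    t·PV
  1     1,000.00       902.1200       902.1200
  2     1,000.00       813.8205     1,627.6409
  3     2,500.00     1,835.4093     5,506.2278
  4     2,500.00     1,655.7594     6,623.0374
  5    52,500.00    31,367.5657   156,837.8284
  Σ                 36,574.6747   171,496.8545
Price P = Σ PV = 36,574.6747.
Macaulay duration = Σ(t·PV) / P = 171,496.8545 / 36,574.6747 = 4.68895 years.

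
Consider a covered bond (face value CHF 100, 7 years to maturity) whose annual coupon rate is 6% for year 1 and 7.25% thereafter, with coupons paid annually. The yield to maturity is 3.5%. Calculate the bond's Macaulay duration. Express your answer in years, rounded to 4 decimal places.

5.9169 years

Periodic yield y = 0.035. Discount each cash flow and weight by its year:
  t   CF        PV=CF/(1+0.035)^t    t·PV
  1         6.00         5.7971         5.7971
  2         7.25         6.7680        13.5359
  3         7.25         6.5391        19.6173
  4         7.25         6.3180        25.2718
  5         7.25         6.1043        30.5215
  6         7.25         5.8979        35.3873
  7       107.25        84.2975       590.0827
  Σ                    121.7218       720.2136
Price P = Σ PV = 121.7218.
Macaulay duration = Σ(t·PV) / P = 720.2136 / 121.7218 = 5.91688 years.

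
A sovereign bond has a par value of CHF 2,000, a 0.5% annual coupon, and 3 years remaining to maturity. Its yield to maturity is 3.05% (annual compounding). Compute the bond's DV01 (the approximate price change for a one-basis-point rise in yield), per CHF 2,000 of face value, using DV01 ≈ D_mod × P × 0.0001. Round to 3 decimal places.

CHF 0.537

Periodic yield y = 0.0305.
  t   CF        PV=CF/(1+0.0305)^t    t·PV
  1        10.00         9.7040         9.7040
  2        10.00         9.4168        18.8336
  3     2,010.00     1,836.7585     5,510.2756
  Σ                  1,855.8794     5,538.8133
P = 1,855.8794; D_Mac = 2.98447 yrs; D_mod = 2.89614 yrs.
DV01 ≈ 2.89614 × 1,855.8794 × 0.0001 = 0.537488.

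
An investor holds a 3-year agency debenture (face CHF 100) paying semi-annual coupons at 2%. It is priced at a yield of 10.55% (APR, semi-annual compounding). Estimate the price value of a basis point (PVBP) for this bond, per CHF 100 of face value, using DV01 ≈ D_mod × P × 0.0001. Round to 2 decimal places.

CHF 0.02

Periodic yield y = 0.05275.
  t   CF        PV=CF/(1+0.05275)^t    t·PV
  1         1.00         0.9499         0.9499
  2         1.00         0.9023         1.8046
  3         1.00         0.8571         2.5713
  4         1.00         0.8141         3.2566
  5         1.00         0.7733         3.8667
  6       101.00        74.1942       445.1651
  Σ                     78.4909       457.6141
P = 78.4909; D_Mac = 5.83015 half-year periods = 2.91508 yrs; D_mod = 2.76901 yrs.
DV01 ≈ 2.76901 × 78.4909 × 0.0001 = 0.021734.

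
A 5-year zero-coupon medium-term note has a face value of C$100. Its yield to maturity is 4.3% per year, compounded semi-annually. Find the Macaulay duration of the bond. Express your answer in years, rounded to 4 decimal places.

5.0000 years

A zero-coupon bond has a single cash flow at maturity, so its Macaulay duration equals its maturity: 5 years.
(Equivalently: 10 semi-annual periods ÷ 2 = 5 years.)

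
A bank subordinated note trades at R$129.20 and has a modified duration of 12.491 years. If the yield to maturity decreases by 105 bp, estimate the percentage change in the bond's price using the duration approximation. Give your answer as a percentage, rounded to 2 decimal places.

Duration approximation: ΔP/P ≈ -D_mod · Δy = -12.491 × (-0.0105) = +0.1311555.
As a percentage: +13.11555%.

+13.12%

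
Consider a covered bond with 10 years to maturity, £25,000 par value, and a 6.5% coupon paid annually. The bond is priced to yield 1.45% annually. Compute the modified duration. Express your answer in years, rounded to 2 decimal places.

7.99 years

Periodic yield y = 0.0145. First find Macaulay duration:
  t   CF        PV=CF/(1+0.0145)^t    t·PV
  1     1,625.00     1,601.7743     1,601.7743
  2     1,625.00     1,578.8805     3,157.7610
  3     1,625.00     1,556.3140     4,668.9419
  4     1,625.00     1,534.0699     6,136.2798
  5     1,625.00     1,512.1439     7,560.7193
  6     1,625.00     1,490.5312     8,943.1869
  7     1,625.00     1,469.2274    10,284.5915
  8     1,625.00     1,448.2280    11,585.8244
  9     1,625.00     1,427.5289    12,847.7599
  10   26,625.00    23,055.2111   230,552.1108
  Σ                 36,673.9090   297,338.9497
P = 36,673.9090; Macaulay duration = 297,338.9497 / 36,673.9090 = 8.10764 years.
Modified duration = D_Mac / (1 + y) = 8.10764 / 1.0145 = 7.99176 years.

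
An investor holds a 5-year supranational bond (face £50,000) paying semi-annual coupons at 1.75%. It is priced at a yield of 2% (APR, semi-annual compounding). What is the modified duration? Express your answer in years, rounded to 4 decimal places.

Periodic yield y = 0.01. First find Macaulay duration:
  t   CF        PV=CF/(1+0.01)^t    t·PV
  1       437.50       433.1683       433.1683
  2       437.50       428.8795       857.7590
  3       437.50       424.6332     1,273.8996
  4       437.50       420.4289     1,681.7156
  5       437.50       416.2662     2,081.3312
  6       437.50       412.1448     2,472.8687
  7       437.50       408.0641     2,856.4490
  8       437.50       404.0239     3,232.1913
  9       437.50       400.0237     3,600.2131
  10   50,437.50    45,660.4108   456,604.1078
  Σ                 49,408.0435   475,093.7036
P = 49,408.0435; Macaulay duration = 475,093.7036 / 49,408.0435 = 9.61572 half-year periods = 4.80786 years.
Modified duration = D_Mac / (1 + y) = 4.80786 / 1.01 = 4.76026 years.

4.7603 years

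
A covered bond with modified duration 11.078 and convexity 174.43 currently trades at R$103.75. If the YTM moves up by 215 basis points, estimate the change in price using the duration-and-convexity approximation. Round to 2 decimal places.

-R$20.53

Duration effect: -D_mod·Δy = -11.078 × (+0.0215) = -0.238177
Convexity effect: ½·C·(Δy)² = 0.5 × 174.43 × (0.0215)² = +0.04031513375
ΔP/P ≈ -0.238177 + 0.04031513375 = -0.19786186625
ΔP ≈ 103.75 × (-0.19786186625) = -20.5281686234375.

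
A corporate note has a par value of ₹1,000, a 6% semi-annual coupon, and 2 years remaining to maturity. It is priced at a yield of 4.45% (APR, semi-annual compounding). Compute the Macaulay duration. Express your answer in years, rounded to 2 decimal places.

1.92 years

Periodic yield y = 0.02225. Discount each cash flow and weight by its period:
  t   CF        PV=CF/(1+0.02225)^t    t·PV
  1        30.00        29.3470        29.3470
  2        30.00        28.7083        57.4165
  3        30.00        28.0834        84.2502
  4     1,030.00       943.2108     3,772.8431
  Σ                  1,029.3495     3,943.8569
Price P = Σ PV = 1,029.3495.
Macaulay duration = Σ(t·PV) / P = 3,943.8569 / 1,029.3495 = 3.83141 half-year periods.
In years: 3.83141 / 2 = 1.91570 years.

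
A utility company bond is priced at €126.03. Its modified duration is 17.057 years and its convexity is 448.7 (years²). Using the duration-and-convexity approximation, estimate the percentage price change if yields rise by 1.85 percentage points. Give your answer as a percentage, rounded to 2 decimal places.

-23.88%

Duration effect: -D_mod·Δy = -17.057 × (+0.0185) = -0.3155545
Convexity effect: ½·C·(Δy)² = 0.5 × 448.7 × (0.0185)² = +0.0767837875
ΔP/P ≈ -0.3155545 + 0.0767837875 = -0.2387707125
= -23.87707125%.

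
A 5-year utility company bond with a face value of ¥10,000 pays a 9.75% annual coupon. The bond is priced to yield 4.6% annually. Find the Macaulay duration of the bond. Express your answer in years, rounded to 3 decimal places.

Periodic yield y = 0.046. Discount each cash flow and weight by its year:
  t   CF        PV=CF/(1+0.046)^t    t·PV
  1       975.00       932.1224       932.1224
  2       975.00       891.1304     1,782.2607
  3       975.00       851.9411     2,555.8233
  4       975.00       814.4752     3,257.9009
  5    10,975.00     8,764.8827    43,824.4133
  Σ                 12,254.5517    52,352.5206
Price P = Σ PV = 12,254.5517.
Macaulay duration = Σ(t·PV) / P = 52,352.5206 / 12,254.5517 = 4.27209 years.

4.272 years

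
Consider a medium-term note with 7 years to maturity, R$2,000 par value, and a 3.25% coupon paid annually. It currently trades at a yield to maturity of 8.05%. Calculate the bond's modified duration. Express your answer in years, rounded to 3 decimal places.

5.789 years

Periodic yield y = 0.0805. First find Macaulay duration:
  t   CF        PV=CF/(1+0.0805)^t    t·PV
  1        65.00        60.1573        60.1573
  2        65.00        55.6755       111.3509
  3        65.00        51.5275       154.5825
  4        65.00        47.6886       190.7543
  5        65.00        44.1356       220.6782
  6        65.00        40.8474       245.0846
  7     2,065.00     1,201.0101     8,407.0707
  Σ                  1,501.0420     9,389.6785
P = 1,501.0420; Macaulay duration = 9,389.6785 / 1,501.0420 = 6.25544 years.
Modified duration = D_Mac / (1 + y) = 6.25544 / 1.0805 = 5.78939 years.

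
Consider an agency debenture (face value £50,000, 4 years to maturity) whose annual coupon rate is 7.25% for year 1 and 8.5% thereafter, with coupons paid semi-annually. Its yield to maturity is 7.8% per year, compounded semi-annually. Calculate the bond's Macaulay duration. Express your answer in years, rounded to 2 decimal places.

Periodic yield y = 0.039. Discount each cash flow and weight by its period:
  t   CF        PV=CF/(1+0.039)^t    t·PV
  1     1,812.50     1,744.4658     1,744.4658
  2     1,812.50     1,678.9854     3,357.9708
  3     2,125.00     1,894.5771     5,683.7314
  4     2,125.00     1,823.4621     7,293.8485
  5     2,125.00     1,755.0165     8,775.0824
  6     2,125.00     1,689.1400    10,134.8401
  7     2,125.00     1,625.7363    11,380.1541
  8    52,125.00    38,381.4774   307,051.8190
  Σ                 50,592.8606   355,421.9120
Price P = Σ PV = 50,592.8606.
Macaulay duration = Σ(t·PV) / P = 355,421.9120 / 50,592.8606 = 7.02514 half-year periods.
In years: 7.02514 / 2 = 3.51257 years.

3.51 years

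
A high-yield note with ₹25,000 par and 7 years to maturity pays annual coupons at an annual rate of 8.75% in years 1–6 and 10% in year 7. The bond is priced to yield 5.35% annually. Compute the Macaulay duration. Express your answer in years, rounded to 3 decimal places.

5.667 years

Periodic yield y = 0.0535. Discount each cash flow and weight by its year:
  t   CF        PV=CF/(1+0.0535)^t    t·PV
  1     2,187.50     2,076.4120     2,076.4120
  2     2,187.50     1,970.9653     3,941.9306
  3     2,187.50     1,870.8736     5,612.6207
  4     2,187.50     1,775.8648     7,103.4592
  5     2,187.50     1,685.6809     8,428.4044
  6     2,187.50     1,600.0768     9,600.4607
  7    27,500.00    19,093.7360   133,656.1522
  Σ                 30,073.6094   170,419.4399
Price P = Σ PV = 30,073.6094.
Macaulay duration = Σ(t·PV) / P = 170,419.4399 / 30,073.6094 = 5.66674 years.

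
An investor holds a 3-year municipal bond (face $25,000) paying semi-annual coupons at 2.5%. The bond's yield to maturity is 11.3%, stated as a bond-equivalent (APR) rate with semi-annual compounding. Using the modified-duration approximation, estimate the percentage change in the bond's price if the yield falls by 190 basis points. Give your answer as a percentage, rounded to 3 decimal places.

+5.205%

Periodic yield y = 0.0565. Modified duration first:
  t   CF        PV=CF/(1+0.0565)^t    t·PV
  1       312.50       295.7880       295.7880
  2       312.50       279.9697       559.9394
  3       312.50       264.9973       794.9920
  4       312.50       250.8257     1,003.3028
  5       312.50       237.4119     1,187.0596
  6    25,312.50    18,201.9548   109,211.7290
  Σ                 19,530.9474   113,052.8107
P = 19,530.9474; D_Mac = 5.78839 half-year periods = 2.89420 yrs; D_mod = 2.89420/(1+0.0565) = 2.73942 yrs.
ΔP/P ≈ -D_mod · Δy = -2.73942 × (-0.019) = +0.052049 = +5.2049%.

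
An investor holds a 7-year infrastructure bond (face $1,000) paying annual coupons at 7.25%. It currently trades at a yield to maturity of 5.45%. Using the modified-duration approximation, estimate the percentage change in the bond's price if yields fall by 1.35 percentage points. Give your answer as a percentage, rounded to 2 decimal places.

Periodic yield y = 0.0545. Modified duration first:
  t   CF        PV=CF/(1+0.0545)^t    t·PV
  1        72.50        68.7530        68.7530
  2        72.50        65.1996       130.3992
  3        72.50        61.8299       185.4896
  4        72.50        58.6343       234.5372
  5        72.50        55.6039       278.0194
  6        72.50        52.7301       316.3805
  7     1,072.50       739.7266     5,178.0859
  Σ                  1,102.4772     6,391.6647
P = 1,102.4772; D_Mac = 5.79755 yrs; D_mod = 5.79755/(1+0.0545) = 5.49791 yrs.
ΔP/P ≈ -D_mod · Δy = -5.49791 × (-0.0135) = +0.074222 = +7.4222%.

+7.42%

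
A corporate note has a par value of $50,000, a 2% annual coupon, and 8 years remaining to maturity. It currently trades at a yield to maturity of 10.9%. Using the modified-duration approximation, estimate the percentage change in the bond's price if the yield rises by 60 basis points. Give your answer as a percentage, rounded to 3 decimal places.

Periodic yield y = 0.109. Modified duration first:
  t   CF        PV=CF/(1+0.109)^t    t·PV
  1     1,000.00       901.7133       901.7133
  2     1,000.00       813.0868     1,626.1736
  3     1,000.00       733.1711     2,199.5134
  4     1,000.00       661.1101     2,644.4405
  5     1,000.00       596.1318     2,980.6589
  6     1,000.00       537.5399     3,225.2395
  7     1,000.00       484.7069     3,392.9481
  8    51,000.00    22,290.3972   178,323.1774
  Σ                 27,017.8571   195,293.8647
P = 27,017.8571; D_Mac = 7.22833 yrs; D_mod = 7.22833/(1+0.109) = 6.51788 yrs.
ΔP/P ≈ -D_mod · Δy = -6.51788 × (+0.006) = -0.039107 = -3.9107%.

-3.911%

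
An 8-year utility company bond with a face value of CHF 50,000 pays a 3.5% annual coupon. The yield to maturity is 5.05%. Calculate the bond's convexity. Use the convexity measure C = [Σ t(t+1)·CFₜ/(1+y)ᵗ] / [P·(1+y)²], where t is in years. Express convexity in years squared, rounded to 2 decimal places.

With y = 0.0505:
  t   CF        PV=CF/(1+0.0505)^t    t·PV        t(t+1)·PV
  1     1,750.00     1,665.8734     1,665.8734       3,331.7468
  2     1,750.00     1,585.7910     3,171.5819       9,514.7457
  3     1,750.00     1,509.5583     4,528.6748      18,114.6991
  4     1,750.00     1,436.9903     5,747.9610      28,739.8050
  5     1,750.00     1,367.9108     6,839.5538      41,037.3227
  6     1,750.00     1,302.1521     7,812.9125      54,690.3873
  7     1,750.00     1,239.5546     8,676.8820      69,415.0560
  8    51,750.00    34,893.2884   279,146.3073   2,512,316.7660
  Σ                 45,001.1187   317,589.7467   2,737,160.5286
P = 45,001.1187.
Convexity = Σ t(t+1)·PV / [P·(1+y)²] = 2,737,160.5286 / (45,001.1187 × 1.103550) = 55.11691.

55.12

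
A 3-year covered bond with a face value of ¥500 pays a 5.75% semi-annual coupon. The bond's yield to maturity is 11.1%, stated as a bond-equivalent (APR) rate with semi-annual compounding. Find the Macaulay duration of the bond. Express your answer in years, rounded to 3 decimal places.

2.780 years

Periodic yield y = 0.0555. Discount each cash flow and weight by its period:
  t   CF        PV=CF/(1+0.0555)^t    t·PV
  1       14.375        13.6191        13.6191
  2       14.375        12.9030        25.8060
  3       14.375        12.2246        36.6737
  4       14.375        11.5818        46.3271
  5       14.375        10.9728        54.8639
  6      514.375       371.9893     2,231.9357
  Σ                    433.2905     2,409.2255
Price P = Σ PV = 433.2905.
Macaulay duration = Σ(t·PV) / P = 2,409.2255 / 433.2905 = 5.56030 half-year periods.
In years: 5.56030 / 2 = 2.78015 years.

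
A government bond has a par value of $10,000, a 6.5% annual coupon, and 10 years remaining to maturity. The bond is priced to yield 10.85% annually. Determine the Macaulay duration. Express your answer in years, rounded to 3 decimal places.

Periodic yield y = 0.1085. Discount each cash flow and weight by its year:
  t   CF        PV=CF/(1+0.1085)^t    t·PV
  1       650.00       586.3780       586.3780
  2       650.00       528.9833     1,057.9666
  3       650.00       477.2064     1,431.6192
  4       650.00       430.4974     1,721.9897
  5       650.00       388.3603     1,941.8017
  6       650.00       350.3476     2,102.0857
  7       650.00       316.0556     2,212.3891
  8       650.00       285.1201     2,280.9605
  9       650.00       257.2125     2,314.9125
  10   10,650.00     3,801.8295    38,018.2947
  Σ                  7,421.9907    53,668.3979
Price P = Σ PV = 7,421.9907.
Macaulay duration = Σ(t·PV) / P = 53,668.3979 / 7,421.9907 = 7.23100 years.

7.231 years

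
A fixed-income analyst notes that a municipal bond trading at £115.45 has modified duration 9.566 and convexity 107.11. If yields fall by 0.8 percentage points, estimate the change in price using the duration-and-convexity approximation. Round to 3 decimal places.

Duration effect: -D_mod·Δy = -9.566 × (-0.008) = +0.076528
Convexity effect: ½·C·(Δy)² = 0.5 × 107.11 × (-0.008)² = +0.00342752
ΔP/P ≈ +0.076528 + 0.00342752 = +0.07995552
ΔP ≈ 115.45 × (+0.07995552) = +9.230864784.

+£9.231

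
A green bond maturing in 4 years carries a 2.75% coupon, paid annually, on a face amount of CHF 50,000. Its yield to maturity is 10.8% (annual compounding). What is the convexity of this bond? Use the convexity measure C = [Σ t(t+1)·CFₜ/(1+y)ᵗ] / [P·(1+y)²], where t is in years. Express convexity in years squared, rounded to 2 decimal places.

15.29

With y = 0.108:
  t   CF        PV=CF/(1+0.108)^t    t·PV        t(t+1)·PV
  1     1,375.00     1,240.9747     1,240.9747       2,481.9495
  2     1,375.00     1,120.0133     2,240.0266       6,720.0798
  3     1,375.00     1,010.8423     3,032.5270      12,130.1079
  4    51,375.00    34,087.3150   136,349.2598     681,746.2990
  Σ                 37,459.1453   142,862.7881     703,078.4361
P = 37,459.1453.
Convexity = Σ t(t+1)·PV / [P·(1+y)²] = 703,078.4361 / (37,459.1453 × 1.227664) = 15.28855.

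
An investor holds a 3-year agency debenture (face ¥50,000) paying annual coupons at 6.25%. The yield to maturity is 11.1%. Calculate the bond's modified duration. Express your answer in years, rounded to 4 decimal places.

2.5337 years

Periodic yield y = 0.111. First find Macaulay duration:
  t   CF        PV=CF/(1+0.111)^t    t·PV
  1     3,125.00     2,812.7813     2,812.7813
  2     3,125.00     2,531.7563     5,063.5127
  3    53,125.00    38,739.7458   116,219.2373
  Σ                 44,084.2834   124,095.5312
P = 44,084.2834; Macaulay duration = 124,095.5312 / 44,084.2834 = 2.81496 years.
Modified duration = D_Mac / (1 + y) = 2.81496 / 1.111 = 2.53372 years.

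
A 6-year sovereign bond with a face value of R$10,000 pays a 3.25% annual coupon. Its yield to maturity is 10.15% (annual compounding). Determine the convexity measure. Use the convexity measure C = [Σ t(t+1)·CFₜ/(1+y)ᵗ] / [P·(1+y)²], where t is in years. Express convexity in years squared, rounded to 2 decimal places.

30.38

With y = 0.1015:
  t   CF        PV=CF/(1+0.1015)^t    t·PV        t(t+1)·PV
  1       325.00       295.0522       295.0522         590.1044
  2       325.00       267.8640       535.7280       1,607.1840
  3       325.00       243.1811       729.5434       2,918.1735
  4       325.00       220.7727       883.0908       4,415.4539
  5       325.00       200.4291     1,002.1457       6,012.8741
  6    10,325.00     5,780.7349    34,684.4092     242,790.8647
  Σ                  7,008.0340    38,129.9693     258,334.6545
P = 7,008.0340.
Convexity = Σ t(t+1)·PV / [P·(1+y)²] = 258,334.6545 / (7,008.0340 × 1.213302) = 30.38208.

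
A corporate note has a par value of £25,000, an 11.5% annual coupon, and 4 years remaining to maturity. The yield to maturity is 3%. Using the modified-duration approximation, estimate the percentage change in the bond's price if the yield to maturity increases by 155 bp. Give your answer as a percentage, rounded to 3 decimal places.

Periodic yield y = 0.03. Modified duration first:
  t   CF        PV=CF/(1+0.03)^t    t·PV
  1     2,875.00     2,791.2621     2,791.2621
  2     2,875.00     2,709.9632     5,419.9265
  3     2,875.00     2,631.0323     7,893.0968
  4    27,875.00    24,766.5765    99,066.3058
  Σ                 32,898.8341   115,170.5913
P = 32,898.8341; D_Mac = 3.50075 yrs; D_mod = 3.50075/(1+0.03) = 3.39879 yrs.
ΔP/P ≈ -D_mod · Δy = -3.39879 × (+0.0155) = -0.052681 = -5.2681%.

-5.268%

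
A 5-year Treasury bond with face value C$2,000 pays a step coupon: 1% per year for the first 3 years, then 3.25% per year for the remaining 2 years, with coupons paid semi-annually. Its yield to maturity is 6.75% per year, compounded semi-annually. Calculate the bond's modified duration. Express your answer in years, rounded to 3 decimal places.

4.683 years

Periodic yield y = 0.03375. First find Macaulay duration:
  t   CF        PV=CF/(1+0.03375)^t    t·PV
  1        10.00         9.6735         9.6735
  2        10.00         9.3577        18.7154
  3        10.00         9.0522        27.1566
  4        10.00         8.7566        35.0266
  5        10.00         8.4708        42.3538
  6        10.00         8.1942        49.1652
  7        32.50        25.7617       180.3320
  8        32.50        24.9206       199.3651
  9        32.50        24.1070       216.9632
  10    2,032.50     1,458.3955    14,583.9554
  Σ                  1,586.6899    15,362.7069
P = 1,586.6899; Macaulay duration = 15,362.7069 / 1,586.6899 = 9.68224 half-year periods = 4.84112 years.
Modified duration = D_Mac / (1 + y) = 4.84112 / 1.03375 = 4.68306 years.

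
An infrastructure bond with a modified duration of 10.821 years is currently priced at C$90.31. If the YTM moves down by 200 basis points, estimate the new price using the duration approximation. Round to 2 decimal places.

C$109.85

Duration approximation: ΔP/P ≈ -D_mod · Δy = -10.821 × (-0.02) = +0.216420.
New price ≈ 90.31 × (1 + 0.216420) = 109.8548902.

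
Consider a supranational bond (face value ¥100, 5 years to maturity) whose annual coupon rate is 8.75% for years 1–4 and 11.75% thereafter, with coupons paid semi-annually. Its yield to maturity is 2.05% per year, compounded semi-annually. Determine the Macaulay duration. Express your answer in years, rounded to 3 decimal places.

4.289 years

Periodic yield y = 0.01025. Discount each cash flow and weight by its period:
  t   CF        PV=CF/(1+0.01025)^t    t·PV
  1        4.375         4.3306         4.3306
  2        4.375         4.2867         8.5733
  3        4.375         4.2432        12.7295
  4        4.375         4.2001        16.8005
  5        4.375         4.1575        20.7876
  6        4.375         4.1153        24.6920
  7        4.375         4.0736        28.5150
  8        4.375         4.0322        32.2580
  9        5.875         5.3598        48.2382
  10     105.875        95.6103       956.1033
  Σ                    134.4094     1,153.0281
Price P = Σ PV = 134.4094.
Macaulay duration = Σ(t·PV) / P = 1,153.0281 / 134.4094 = 8.57848 half-year periods.
In years: 8.57848 / 2 = 4.28924 years.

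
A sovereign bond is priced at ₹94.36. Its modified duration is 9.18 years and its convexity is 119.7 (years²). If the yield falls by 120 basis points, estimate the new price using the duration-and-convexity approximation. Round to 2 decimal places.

₹105.57

Duration effect: -D_mod·Δy = -9.18 × (-0.012) = +0.110160
Convexity effect: ½·C·(Δy)² = 0.5 × 119.7 × (-0.012)² = +0.0086184
ΔP/P ≈ +0.110160 + 0.0086184 = +0.1187784
New price ≈ 94.36 × (1 + 0.1187784) = 105.567929824.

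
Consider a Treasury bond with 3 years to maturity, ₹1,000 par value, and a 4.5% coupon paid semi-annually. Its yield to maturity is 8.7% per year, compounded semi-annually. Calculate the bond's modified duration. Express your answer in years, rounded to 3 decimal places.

2.710 years

Periodic yield y = 0.0435. First find Macaulay duration:
  t   CF        PV=CF/(1+0.0435)^t    t·PV
  1        22.50        21.5621        21.5621
  2        22.50        20.6632        41.3264
  3        22.50        19.8018        59.4055
  4        22.50        18.9764        75.9054
  5        22.50        18.1853        90.9265
  6     1,022.50       791.9698     4,751.8185
  Σ                    891.1585     5,040.9443
P = 891.1585; Macaulay duration = 5,040.9443 / 891.1585 = 5.65662 half-year periods = 2.82831 years.
Modified duration = D_Mac / (1 + y) = 2.82831 / 1.0435 = 2.71041 years.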